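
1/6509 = 1/6509 = 0.00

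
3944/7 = 563+3/7 = 563.43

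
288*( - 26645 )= -7673760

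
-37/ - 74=1/2 = 0.50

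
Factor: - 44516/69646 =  - 62/97 = - 2^1*31^1*97^( - 1)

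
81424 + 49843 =131267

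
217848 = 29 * 7512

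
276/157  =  276/157= 1.76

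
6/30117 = 2/10039 = 0.00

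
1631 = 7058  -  5427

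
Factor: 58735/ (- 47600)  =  -691/560 = - 2^( -4)*5^( - 1)*7^(-1)*691^1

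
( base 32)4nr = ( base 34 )46V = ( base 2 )1001011111011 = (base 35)3xt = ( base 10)4859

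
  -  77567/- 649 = 119 + 336/649 =119.52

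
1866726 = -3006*( - 621) 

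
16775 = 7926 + 8849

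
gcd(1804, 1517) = 41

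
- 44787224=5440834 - 50228058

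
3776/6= 629 + 1/3 = 629.33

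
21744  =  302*72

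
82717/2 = 41358 + 1/2  =  41358.50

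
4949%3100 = 1849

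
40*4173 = 166920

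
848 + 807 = 1655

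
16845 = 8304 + 8541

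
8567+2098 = 10665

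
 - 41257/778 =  - 54+755/778  =  - 53.03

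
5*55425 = 277125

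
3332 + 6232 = 9564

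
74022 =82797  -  8775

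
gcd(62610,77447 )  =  1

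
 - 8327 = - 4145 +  - 4182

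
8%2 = 0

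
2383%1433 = 950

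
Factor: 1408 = 2^7*11^1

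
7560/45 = 168 = 168.00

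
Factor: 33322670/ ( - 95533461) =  - 2^1*3^ ( - 2)*5^1*3332267^1*10614829^( - 1)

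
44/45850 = 22/22925 = 0.00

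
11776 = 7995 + 3781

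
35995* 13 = 467935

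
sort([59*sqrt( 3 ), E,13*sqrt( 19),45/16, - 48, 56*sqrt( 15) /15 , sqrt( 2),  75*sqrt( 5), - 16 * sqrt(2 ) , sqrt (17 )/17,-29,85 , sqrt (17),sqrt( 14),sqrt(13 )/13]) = [ - 48, - 29, -16*sqrt( 2) , sqrt (17 )/17,sqrt(13) /13,sqrt(2),  E,45/16,  sqrt( 14 ),sqrt( 17 ), 56*sqrt( 15 ) /15,  13*sqrt( 19),  85,59 * sqrt( 3),75 * sqrt ( 5 )]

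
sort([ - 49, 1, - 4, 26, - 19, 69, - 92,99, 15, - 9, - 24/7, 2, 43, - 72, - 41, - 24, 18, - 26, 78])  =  [ - 92 ,-72, - 49,-41,-26 , - 24 , - 19, - 9 , - 4, - 24/7, 1,  2, 15, 18, 26,43, 69,78,99] 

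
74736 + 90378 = 165114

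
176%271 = 176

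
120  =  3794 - 3674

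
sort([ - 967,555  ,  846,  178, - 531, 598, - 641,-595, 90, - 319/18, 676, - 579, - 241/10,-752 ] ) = [ - 967, - 752, - 641, - 595, - 579, - 531, - 241/10, - 319/18, 90,178, 555,598, 676,846] 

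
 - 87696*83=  - 7278768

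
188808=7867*24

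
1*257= 257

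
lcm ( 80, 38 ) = 1520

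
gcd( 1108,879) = 1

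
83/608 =83/608= 0.14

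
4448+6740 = 11188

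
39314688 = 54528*721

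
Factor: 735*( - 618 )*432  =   - 196227360= - 2^5*3^5 * 5^1  *  7^2 *103^1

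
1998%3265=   1998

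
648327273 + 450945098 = 1099272371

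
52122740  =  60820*857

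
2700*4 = 10800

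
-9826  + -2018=-11844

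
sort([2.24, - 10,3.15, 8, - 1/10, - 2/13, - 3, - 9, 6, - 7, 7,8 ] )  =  [ - 10 ,-9, - 7, - 3,-2/13,- 1/10, 2.24, 3.15,  6, 7, 8,8] 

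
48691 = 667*73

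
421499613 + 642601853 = 1064101466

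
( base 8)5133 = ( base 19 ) 76A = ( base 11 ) 1aa0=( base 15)BBB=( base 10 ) 2651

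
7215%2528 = 2159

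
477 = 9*53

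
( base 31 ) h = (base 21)h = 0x11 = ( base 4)101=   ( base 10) 17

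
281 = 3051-2770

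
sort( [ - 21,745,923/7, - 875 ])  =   [ - 875,  -  21, 923/7, 745] 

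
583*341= 198803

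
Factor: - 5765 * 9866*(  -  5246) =2^2*5^1 * 43^1*61^1*1153^1 * 4933^1=298379312540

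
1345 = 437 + 908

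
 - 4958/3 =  - 4958/3 = -1652.67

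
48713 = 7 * 6959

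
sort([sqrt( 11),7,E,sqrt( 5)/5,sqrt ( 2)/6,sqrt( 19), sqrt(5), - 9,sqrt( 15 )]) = [ - 9, sqrt ( 2)/6,sqrt( 5)/5, sqrt(5 ),E,sqrt ( 11), sqrt (15 ),sqrt(19),7 ]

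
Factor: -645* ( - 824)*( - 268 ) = -2^5*3^1*5^1*43^1*67^1 * 103^1 = -142436640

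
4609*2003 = 9231827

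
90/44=45/22 = 2.05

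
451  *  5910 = 2665410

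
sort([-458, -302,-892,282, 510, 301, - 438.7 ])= [-892, - 458 , - 438.7, - 302  ,  282,301,510] 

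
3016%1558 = 1458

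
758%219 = 101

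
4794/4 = 2397/2 = 1198.50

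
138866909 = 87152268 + 51714641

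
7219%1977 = 1288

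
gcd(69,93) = 3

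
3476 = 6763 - 3287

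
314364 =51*6164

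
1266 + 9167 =10433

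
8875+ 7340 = 16215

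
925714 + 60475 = 986189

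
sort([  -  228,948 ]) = [ - 228,  948 ] 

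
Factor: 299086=2^1*149543^1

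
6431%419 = 146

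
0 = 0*242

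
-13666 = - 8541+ - 5125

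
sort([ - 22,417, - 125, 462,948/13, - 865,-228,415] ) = [ - 865, - 228,-125 , - 22,948/13,415,417, 462]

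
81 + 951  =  1032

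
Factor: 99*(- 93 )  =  -3^3*11^1*31^1  =  -9207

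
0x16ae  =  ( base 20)ea6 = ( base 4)1122232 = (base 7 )22633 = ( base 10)5806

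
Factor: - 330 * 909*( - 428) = 2^3*3^3*5^1*11^1*101^1 *107^1= 128387160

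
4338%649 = 444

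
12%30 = 12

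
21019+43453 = 64472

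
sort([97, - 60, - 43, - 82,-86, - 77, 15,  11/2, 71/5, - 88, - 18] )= [ - 88, - 86,-82, - 77, - 60, - 43, - 18, 11/2 , 71/5, 15, 97 ] 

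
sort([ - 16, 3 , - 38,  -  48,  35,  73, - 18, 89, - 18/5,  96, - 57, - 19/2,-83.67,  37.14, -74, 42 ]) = [ - 83.67, - 74, - 57, - 48, - 38 , - 18, - 16, - 19/2  , - 18/5, 3,35,37.14,42, 73,  89,96]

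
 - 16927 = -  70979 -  - 54052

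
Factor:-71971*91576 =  -2^3*11447^1*71971^1 =- 6590816296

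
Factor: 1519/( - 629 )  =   - 7^2* 17^( - 1)*31^1*37^( - 1 )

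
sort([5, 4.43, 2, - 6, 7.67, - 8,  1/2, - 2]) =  [- 8, - 6, - 2, 1/2,  2, 4.43,5, 7.67]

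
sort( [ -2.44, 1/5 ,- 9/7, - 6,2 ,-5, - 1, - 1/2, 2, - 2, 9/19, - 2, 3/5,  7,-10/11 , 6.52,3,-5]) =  [ - 6,-5, - 5  ,-2.44 ,-2, - 2,  -  9/7,-1, - 10/11, - 1/2,1/5,9/19, 3/5,2,2,  3,6.52,7 ] 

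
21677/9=21677/9 = 2408.56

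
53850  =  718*75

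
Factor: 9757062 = 2^1*3^2 * 7^1*211^1*367^1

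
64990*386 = 25086140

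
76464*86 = 6575904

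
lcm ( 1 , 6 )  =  6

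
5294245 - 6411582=  -  1117337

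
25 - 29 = - 4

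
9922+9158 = 19080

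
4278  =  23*186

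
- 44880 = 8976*( - 5)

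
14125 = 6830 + 7295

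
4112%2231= 1881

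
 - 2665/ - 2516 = 1 + 149/2516 = 1.06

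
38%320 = 38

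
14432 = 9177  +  5255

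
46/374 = 23/187 = 0.12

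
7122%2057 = 951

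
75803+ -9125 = 66678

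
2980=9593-6613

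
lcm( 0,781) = 0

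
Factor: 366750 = 2^1*3^2*5^3*163^1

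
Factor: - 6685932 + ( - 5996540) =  - 2^3 * 11^1*31^1*4649^1  =  - 12682472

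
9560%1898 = 70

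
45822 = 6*7637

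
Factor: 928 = 2^5*29^1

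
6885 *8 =55080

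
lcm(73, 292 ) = 292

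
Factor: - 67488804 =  - 2^2*3^2*47^1*39887^1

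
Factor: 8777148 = 2^2*3^1*271^1*2699^1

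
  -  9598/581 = -9598/581= - 16.52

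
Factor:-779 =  - 19^1 * 41^1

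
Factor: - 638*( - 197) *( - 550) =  - 69127300 = - 2^2*5^2*11^2*29^1*197^1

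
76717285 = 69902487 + 6814798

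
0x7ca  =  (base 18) 62E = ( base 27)2jn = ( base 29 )2am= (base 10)1994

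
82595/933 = 88+ 491/933 = 88.53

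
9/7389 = 1/821 = 0.00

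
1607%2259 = 1607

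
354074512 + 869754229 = 1223828741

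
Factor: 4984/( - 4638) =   -  2492/2319 = - 2^2*3^(  -  1)*7^1*89^1*773^( - 1) 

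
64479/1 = 64479= 64479.00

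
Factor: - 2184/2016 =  - 13/12  =  - 2^( - 2) * 3^( -1 ) * 13^1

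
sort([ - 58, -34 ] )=[ - 58, - 34]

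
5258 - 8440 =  - 3182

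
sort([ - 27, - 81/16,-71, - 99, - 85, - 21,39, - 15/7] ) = [-99  ,-85, - 71, - 27, - 21, - 81/16,- 15/7,39] 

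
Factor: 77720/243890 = 2^2*29^(  -  2) * 67^1 = 268/841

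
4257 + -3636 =621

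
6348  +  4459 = 10807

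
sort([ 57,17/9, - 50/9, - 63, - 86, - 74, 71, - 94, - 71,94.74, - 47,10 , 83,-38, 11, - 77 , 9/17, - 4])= [ - 94, - 86, - 77, - 74, - 71, - 63, - 47, - 38,-50/9, - 4,9/17,17/9, 10,11,  57, 71,83,94.74]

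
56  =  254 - 198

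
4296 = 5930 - 1634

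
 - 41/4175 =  - 41/4175=- 0.01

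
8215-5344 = 2871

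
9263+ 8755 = 18018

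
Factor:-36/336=-3/28= - 2^( - 2)* 3^1*7^( - 1)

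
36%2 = 0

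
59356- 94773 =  - 35417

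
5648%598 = 266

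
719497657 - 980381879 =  - 260884222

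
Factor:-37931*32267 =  - 1223919577  =  -41^1*83^1 * 457^1*787^1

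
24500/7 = 3500 = 3500.00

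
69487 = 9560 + 59927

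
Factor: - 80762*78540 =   -  6343047480 = - 2^3*3^1* 5^1*7^1*11^2*17^1*3671^1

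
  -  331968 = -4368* 76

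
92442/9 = 30814/3 = 10271.33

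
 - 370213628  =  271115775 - 641329403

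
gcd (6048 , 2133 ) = 27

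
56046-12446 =43600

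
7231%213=202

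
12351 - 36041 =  - 23690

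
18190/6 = 3031  +  2/3 = 3031.67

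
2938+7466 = 10404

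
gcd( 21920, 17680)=80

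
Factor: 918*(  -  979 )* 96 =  -2^6*3^4* 11^1*17^1*89^1 =- 86277312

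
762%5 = 2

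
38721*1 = 38721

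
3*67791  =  203373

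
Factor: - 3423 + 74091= 70668 = 2^2*3^2*13^1 * 151^1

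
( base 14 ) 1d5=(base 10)383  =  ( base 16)17f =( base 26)EJ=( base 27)e5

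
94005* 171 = 16074855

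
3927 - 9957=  - 6030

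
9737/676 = 749/52 = 14.40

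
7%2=1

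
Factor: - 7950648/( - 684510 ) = 2^2*5^(  -  1)*22817^( - 1)*331277^1 = 1325108/114085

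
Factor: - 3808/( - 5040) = 2^1*3^( - 2 )  *  5^ ( - 1) * 17^1 =34/45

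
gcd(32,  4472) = 8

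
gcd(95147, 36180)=1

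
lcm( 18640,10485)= 167760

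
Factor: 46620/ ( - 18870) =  - 2^1*3^1*7^1*17^( - 1) = - 42/17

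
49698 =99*502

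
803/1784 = 803/1784 = 0.45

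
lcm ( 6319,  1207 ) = 107423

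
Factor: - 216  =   - 2^3*3^3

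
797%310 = 177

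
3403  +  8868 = 12271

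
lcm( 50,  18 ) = 450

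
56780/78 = 28390/39  =  727.95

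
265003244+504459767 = 769463011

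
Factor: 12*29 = 348 =2^2*3^1*29^1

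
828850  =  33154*25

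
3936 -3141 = 795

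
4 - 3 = 1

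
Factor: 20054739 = 3^1 * 6684913^1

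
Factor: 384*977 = 375168  =  2^7*3^1*977^1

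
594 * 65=38610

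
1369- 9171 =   -  7802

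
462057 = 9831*47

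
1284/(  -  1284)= - 1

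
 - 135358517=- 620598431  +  485239914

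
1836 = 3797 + - 1961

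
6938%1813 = 1499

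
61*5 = 305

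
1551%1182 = 369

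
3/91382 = 3/91382 = 0.00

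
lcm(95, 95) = 95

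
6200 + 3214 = 9414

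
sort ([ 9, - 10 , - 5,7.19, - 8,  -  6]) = [ - 10 , - 8, - 6, - 5, 7.19,9] 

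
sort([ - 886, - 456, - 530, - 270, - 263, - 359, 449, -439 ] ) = [ - 886, - 530, - 456,-439, - 359, - 270 ,-263,  449] 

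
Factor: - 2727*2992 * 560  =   - 2^8 * 3^3*5^1 * 7^1*11^1*17^1*101^1 =-  4569143040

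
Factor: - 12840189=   -  3^1*73^1*58631^1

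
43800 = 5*8760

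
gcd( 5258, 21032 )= 5258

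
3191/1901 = 1+1290/1901 = 1.68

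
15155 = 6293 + 8862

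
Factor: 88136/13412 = 46/7 = 2^1 *7^( - 1 )*23^1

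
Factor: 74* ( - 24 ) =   -  2^4*3^1*37^1 = -  1776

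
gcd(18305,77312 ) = 1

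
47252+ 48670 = 95922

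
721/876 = 721/876 = 0.82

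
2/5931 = 2/5931 = 0.00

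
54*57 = 3078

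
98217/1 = 98217 = 98217.00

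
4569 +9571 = 14140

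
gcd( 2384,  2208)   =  16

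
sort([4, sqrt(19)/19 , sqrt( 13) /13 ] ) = [sqrt(19 ) /19, sqrt(13)/13,4] 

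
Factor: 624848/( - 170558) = - 392/107 = - 2^3*7^2 * 107^( - 1)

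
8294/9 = 921  +  5/9=921.56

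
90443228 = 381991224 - 291547996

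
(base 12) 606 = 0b1101100110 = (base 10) 870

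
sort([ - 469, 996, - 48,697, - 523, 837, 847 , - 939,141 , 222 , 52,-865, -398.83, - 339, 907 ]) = [ - 939, - 865, - 523, - 469, - 398.83, - 339, - 48, 52, 141,222, 697, 837,847, 907, 996] 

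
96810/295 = 328 + 10/59=328.17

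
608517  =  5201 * 117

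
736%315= 106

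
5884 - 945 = 4939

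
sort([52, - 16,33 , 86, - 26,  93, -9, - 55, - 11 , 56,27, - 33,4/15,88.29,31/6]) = [ - 55,-33, - 26, - 16, -11, - 9,4/15, 31/6,27, 33,52, 56, 86, 88.29,93] 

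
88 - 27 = 61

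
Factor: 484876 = 2^2*7^1 * 17317^1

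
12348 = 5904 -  - 6444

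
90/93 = 30/31 = 0.97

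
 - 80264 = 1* (-80264) 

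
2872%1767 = 1105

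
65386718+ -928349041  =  -862962323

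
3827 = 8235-4408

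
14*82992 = 1161888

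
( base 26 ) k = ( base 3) 202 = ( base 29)k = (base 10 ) 20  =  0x14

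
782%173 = 90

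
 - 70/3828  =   - 1 + 1879/1914 = - 0.02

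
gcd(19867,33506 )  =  1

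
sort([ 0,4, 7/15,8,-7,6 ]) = [  -  7, 0, 7/15,4,  6,8] 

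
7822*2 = 15644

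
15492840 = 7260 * 2134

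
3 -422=  -  419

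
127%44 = 39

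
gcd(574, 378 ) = 14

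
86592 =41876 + 44716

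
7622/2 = 3811 = 3811.00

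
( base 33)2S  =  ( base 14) 6A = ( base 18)54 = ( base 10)94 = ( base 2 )1011110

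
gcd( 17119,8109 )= 901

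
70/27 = 2+16/27 =2.59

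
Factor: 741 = 3^1 *13^1*19^1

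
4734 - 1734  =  3000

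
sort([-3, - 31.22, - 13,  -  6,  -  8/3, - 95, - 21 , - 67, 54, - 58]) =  [ - 95  , - 67,-58 ,  -  31.22  , -21, - 13, - 6,-3, - 8/3, 54 ]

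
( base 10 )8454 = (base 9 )12533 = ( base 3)102121010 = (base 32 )886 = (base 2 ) 10000100000110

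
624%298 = 28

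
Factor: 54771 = 3^1* 18257^1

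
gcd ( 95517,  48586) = 1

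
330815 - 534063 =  - 203248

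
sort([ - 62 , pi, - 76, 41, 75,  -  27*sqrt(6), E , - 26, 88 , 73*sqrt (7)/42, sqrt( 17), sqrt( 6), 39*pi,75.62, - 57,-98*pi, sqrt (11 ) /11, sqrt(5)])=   [-98*pi,-76, -27 * sqrt( 6), - 62,  -  57 , - 26, sqrt(11 )/11, sqrt (5 ), sqrt(6 ), E, pi , sqrt (17), 73 * sqrt( 7)/42,41,  75,75.62, 88, 39*pi]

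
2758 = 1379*2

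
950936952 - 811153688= 139783264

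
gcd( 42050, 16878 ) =58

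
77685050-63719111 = 13965939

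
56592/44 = 14148/11  =  1286.18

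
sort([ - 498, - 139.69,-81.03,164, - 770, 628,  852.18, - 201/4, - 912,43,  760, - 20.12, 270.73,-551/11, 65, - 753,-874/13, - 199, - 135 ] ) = [ - 912,  -  770, - 753, - 498, - 199, - 139.69,-135, - 81.03, - 874/13,-201/4,-551/11 , - 20.12, 43,  65,  164,  270.73, 628,760 , 852.18] 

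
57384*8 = 459072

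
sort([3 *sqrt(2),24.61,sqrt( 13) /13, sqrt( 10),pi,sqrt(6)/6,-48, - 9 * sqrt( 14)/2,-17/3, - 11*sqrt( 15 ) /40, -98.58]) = [ - 98.58,  -  48, - 9*sqrt( 14)/2, - 17/3, - 11 * sqrt(15)/40,sqrt( 13 )/13,sqrt( 6)/6,pi,sqrt( 10), 3*sqrt( 2 ),24.61] 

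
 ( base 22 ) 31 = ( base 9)74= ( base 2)1000011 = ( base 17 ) 3g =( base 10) 67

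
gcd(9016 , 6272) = 392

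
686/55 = 12 + 26/55 = 12.47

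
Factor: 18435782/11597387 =2^1*1657^1 * 5563^1*11597387^( - 1) 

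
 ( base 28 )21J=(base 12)b27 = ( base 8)3117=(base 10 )1615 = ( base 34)1DH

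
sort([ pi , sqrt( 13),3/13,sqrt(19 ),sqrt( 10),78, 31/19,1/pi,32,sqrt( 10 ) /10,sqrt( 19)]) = [3/13,sqrt (10 )/10,1/pi,31/19, pi,sqrt(10 ),  sqrt(13),sqrt( 19 ),sqrt(19),32 , 78 ]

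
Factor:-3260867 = -3260867^1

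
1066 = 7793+  -  6727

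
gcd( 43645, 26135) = 5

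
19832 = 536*37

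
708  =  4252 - 3544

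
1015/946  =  1015/946 = 1.07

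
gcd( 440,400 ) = 40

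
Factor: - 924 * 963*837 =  - 744772644 = - 2^2*3^6 * 7^1*  11^1 * 31^1*107^1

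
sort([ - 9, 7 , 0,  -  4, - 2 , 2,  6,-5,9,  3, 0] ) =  [-9, - 5,  -  4, -2,0,0,2,3, 6, 7, 9] 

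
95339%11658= 2075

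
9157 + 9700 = 18857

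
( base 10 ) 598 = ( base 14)30A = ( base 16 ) 256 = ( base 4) 21112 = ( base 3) 211011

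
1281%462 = 357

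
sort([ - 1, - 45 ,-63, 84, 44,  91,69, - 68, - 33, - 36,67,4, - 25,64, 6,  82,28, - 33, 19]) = [ - 68, - 63, - 45, - 36,  -  33, - 33, - 25, - 1 , 4,6,19 , 28, 44 , 64, 67,  69, 82, 84,91]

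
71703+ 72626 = 144329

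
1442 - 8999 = - 7557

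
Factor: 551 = 19^1*29^1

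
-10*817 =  - 8170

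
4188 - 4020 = 168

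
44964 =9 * 4996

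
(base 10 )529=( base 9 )647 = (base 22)121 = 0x211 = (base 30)hj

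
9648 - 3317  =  6331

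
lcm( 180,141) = 8460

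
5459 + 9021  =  14480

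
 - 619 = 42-661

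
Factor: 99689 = 99689^1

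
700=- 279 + 979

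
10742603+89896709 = 100639312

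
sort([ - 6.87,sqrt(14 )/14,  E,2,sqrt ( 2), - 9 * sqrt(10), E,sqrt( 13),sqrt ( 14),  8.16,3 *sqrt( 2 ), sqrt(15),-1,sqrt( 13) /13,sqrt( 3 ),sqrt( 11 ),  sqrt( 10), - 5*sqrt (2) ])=[ - 9 * sqrt(10) , - 5 * sqrt(2), - 6.87 , - 1,sqrt( 14)/14, sqrt(  13)/13 , sqrt(2),sqrt ( 3 ),  2,E,E,sqrt(10) , sqrt(11 )  ,  sqrt(13),sqrt( 14 ), sqrt (15 ), 3 * sqrt( 2 ),8.16]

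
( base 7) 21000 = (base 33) 4nu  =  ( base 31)5au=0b1010000011001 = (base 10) 5145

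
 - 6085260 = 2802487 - 8887747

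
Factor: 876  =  2^2*3^1*73^1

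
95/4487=95/4487=0.02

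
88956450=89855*990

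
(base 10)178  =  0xb2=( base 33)5d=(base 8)262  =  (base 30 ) 5S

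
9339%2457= 1968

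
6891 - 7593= - 702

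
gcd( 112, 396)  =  4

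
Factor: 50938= 2^1*25469^1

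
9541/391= 9541/391 =24.40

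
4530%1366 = 432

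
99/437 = 99/437  =  0.23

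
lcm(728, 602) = 31304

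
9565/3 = 3188 + 1/3 = 3188.33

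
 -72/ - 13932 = 2/387 = 0.01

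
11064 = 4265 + 6799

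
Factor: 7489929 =3^1*2496643^1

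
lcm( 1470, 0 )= 0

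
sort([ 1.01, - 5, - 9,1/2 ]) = [ - 9,-5, 1/2,1.01]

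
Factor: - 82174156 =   -  2^2 * 20543539^1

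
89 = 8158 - 8069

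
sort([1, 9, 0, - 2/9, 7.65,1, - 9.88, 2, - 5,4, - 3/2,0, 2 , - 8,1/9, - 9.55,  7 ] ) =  [-9.88, - 9.55, -8, - 5, - 3/2, - 2/9, 0,0,1/9,1, 1,2, 2  ,  4, 7, 7.65,9]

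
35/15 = 7/3 = 2.33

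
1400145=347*4035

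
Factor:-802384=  - 2^4*11^1 * 47^1 * 97^1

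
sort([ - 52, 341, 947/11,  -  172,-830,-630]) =[  -  830,- 630, - 172, - 52, 947/11,341] 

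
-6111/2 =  - 3056 + 1/2 = - 3055.50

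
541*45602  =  24670682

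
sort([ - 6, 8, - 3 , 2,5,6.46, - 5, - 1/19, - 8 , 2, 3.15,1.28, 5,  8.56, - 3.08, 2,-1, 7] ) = [ - 8,-6, - 5, - 3.08,-3, - 1, - 1/19, 1.28 , 2, 2,2,3.15, 5, 5,6.46, 7,8,8.56 ] 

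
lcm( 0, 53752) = 0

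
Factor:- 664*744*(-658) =325062528 =2^7*3^1*  7^1*31^1 *47^1*83^1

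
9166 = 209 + 8957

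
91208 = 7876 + 83332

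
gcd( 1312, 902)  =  82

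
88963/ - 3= - 29655 + 2/3 = - 29654.33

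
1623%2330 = 1623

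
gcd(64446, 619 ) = 1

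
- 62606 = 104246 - 166852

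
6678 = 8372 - 1694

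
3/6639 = 1/2213 = 0.00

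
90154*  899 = 81048446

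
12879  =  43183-30304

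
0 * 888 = 0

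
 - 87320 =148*(-590 ) 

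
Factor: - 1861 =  - 1861^1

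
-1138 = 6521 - 7659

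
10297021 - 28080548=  - 17783527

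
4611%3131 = 1480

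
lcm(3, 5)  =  15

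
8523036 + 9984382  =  18507418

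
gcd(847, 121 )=121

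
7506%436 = 94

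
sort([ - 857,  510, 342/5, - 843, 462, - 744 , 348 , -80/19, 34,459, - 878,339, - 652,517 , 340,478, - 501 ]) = [-878, - 857, - 843, - 744 , - 652, - 501, - 80/19, 34, 342/5, 339,340, 348,459, 462,478,510,  517]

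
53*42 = 2226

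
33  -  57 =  - 24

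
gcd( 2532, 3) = 3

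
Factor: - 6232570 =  - 2^1*5^1*19^1*32803^1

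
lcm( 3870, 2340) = 100620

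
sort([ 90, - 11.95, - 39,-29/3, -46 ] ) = [ - 46 , - 39  , - 11.95,-29/3, 90] 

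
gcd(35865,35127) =9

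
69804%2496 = 2412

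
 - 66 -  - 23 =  - 43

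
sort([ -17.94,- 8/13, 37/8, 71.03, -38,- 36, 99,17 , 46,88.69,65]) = [ - 38,  -  36,-17.94, - 8/13,37/8 , 17, 46,65,  71.03, 88.69,99 ] 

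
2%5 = 2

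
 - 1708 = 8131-9839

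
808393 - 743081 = 65312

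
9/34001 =9/34001 = 0.00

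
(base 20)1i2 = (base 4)23322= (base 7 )2136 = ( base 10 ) 762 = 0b1011111010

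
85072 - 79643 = 5429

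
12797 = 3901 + 8896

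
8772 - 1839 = 6933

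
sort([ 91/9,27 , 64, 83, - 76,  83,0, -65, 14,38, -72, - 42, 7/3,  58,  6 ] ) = [ - 76, - 72, - 65,-42,0, 7/3, 6,91/9,14,27,38,  58 , 64, 83,83 ]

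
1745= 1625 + 120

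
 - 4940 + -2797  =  -7737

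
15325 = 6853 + 8472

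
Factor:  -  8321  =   - 53^1*157^1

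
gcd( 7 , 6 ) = 1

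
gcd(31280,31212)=68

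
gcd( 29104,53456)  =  16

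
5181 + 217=5398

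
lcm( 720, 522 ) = 20880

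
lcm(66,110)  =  330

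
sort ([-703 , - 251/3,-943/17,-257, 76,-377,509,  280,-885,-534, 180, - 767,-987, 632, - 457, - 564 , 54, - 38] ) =[-987,  -  885, -767,  -  703,-564,-534, - 457, - 377, - 257, - 251/3,-943/17,-38,54,76, 180, 280, 509, 632]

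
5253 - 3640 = 1613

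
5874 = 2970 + 2904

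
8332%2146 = 1894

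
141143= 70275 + 70868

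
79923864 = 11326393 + 68597471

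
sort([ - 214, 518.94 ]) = [ - 214,518.94] 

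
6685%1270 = 335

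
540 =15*36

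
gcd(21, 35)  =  7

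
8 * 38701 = 309608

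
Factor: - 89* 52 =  - 4628   =  - 2^2*13^1 * 89^1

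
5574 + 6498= 12072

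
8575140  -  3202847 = 5372293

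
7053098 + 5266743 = 12319841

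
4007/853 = 4007/853 = 4.70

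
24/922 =12/461 = 0.03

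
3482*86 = 299452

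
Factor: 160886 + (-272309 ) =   -  111423= - 3^1*13^1*2857^1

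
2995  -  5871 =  - 2876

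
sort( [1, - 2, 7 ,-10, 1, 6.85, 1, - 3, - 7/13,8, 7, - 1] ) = [ - 10, - 3 ,  -  2, - 1 , -7/13, 1, 1 , 1, 6.85,7, 7,8]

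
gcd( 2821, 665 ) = 7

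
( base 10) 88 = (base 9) 107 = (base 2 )1011000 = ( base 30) 2s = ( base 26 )3A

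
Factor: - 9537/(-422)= 2^( - 1)*3^1*11^1*17^2*211^( -1 )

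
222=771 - 549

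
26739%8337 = 1728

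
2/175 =2/175 = 0.01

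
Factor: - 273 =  - 3^1*7^1*13^1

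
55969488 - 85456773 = -29487285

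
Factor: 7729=59^1 *131^1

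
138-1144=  - 1006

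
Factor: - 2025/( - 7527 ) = 675/2509 = 3^3*5^2*13^( - 1 )*193^( - 1)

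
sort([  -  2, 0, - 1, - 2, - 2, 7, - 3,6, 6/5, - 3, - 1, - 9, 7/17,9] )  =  [ - 9, - 3 , - 3 , - 2 , - 2, - 2,-1, - 1,0, 7/17, 6/5,6, 7, 9] 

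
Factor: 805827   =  3^1*11^1 * 24419^1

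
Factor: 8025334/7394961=2^1*3^( - 1 )*7^ ( - 1) * 19^1*349^( - 1 )*1009^(  -  1 )*211193^1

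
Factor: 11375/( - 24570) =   -  25/54=- 2^(  -  1 )*3^( - 3) * 5^2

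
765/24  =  31  +  7/8= 31.88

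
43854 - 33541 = 10313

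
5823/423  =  647/47  =  13.77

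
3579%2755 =824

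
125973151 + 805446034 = 931419185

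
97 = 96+1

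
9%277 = 9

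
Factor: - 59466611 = -59466611^1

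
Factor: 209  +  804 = 1013^1 = 1013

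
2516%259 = 185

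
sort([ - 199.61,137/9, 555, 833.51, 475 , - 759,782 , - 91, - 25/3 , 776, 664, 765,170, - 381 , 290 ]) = [  -  759, - 381, - 199.61 , - 91, - 25/3 , 137/9, 170 , 290, 475,555, 664,765,  776 , 782 , 833.51] 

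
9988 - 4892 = 5096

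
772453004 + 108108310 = 880561314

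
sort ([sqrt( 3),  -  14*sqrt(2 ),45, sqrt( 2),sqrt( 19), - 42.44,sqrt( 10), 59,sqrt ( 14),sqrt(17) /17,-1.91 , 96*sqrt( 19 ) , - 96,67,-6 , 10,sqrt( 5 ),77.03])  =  [ - 96, - 42.44,-14*sqrt( 2 ),- 6,- 1.91,sqrt( 17) /17,sqrt( 2), sqrt( 3),sqrt(5) , sqrt( 10),sqrt ( 14),sqrt( 19), 10,45,59,67,77.03,96*sqrt( 19)]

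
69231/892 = 77+547/892 = 77.61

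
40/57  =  40/57= 0.70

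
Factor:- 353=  - 353^1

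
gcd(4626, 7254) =18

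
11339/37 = 306 + 17/37= 306.46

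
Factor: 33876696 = 2^3*3^1*7^1*19^1*10613^1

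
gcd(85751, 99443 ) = 1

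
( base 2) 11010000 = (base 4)3100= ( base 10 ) 208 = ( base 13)130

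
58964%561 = 59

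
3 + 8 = 11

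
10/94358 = 5/47179 = 0.00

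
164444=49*3356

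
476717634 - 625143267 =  - 148425633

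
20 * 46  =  920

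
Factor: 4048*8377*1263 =42828451248 = 2^4*3^1*11^1*23^1*421^1 * 8377^1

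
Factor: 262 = 2^1*131^1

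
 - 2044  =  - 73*28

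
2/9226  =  1/4613 =0.00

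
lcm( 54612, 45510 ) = 273060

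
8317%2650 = 367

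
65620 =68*965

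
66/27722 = 33/13861 = 0.00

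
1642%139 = 113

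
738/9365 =738/9365 =0.08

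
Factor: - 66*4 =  - 2^3*3^1*11^1 = - 264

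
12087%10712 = 1375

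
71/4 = 17 + 3/4 = 17.75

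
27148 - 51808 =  - 24660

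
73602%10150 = 2552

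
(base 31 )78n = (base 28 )8PQ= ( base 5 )210443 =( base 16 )1b56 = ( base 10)6998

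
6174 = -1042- - 7216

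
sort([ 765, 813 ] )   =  [765, 813] 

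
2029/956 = 2 + 117/956 = 2.12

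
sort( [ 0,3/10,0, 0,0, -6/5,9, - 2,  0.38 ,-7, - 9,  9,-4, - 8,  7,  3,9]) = [ - 9 ,  -  8,-7,- 4, - 2,-6/5, 0,0,0, 0,3/10, 0.38, 3, 7,9, 9 , 9] 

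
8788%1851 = 1384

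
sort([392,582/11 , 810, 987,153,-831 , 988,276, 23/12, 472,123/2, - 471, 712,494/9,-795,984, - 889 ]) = [- 889,-831,  -  795, - 471, 23/12, 582/11, 494/9 , 123/2,153,276,392,  472,  712 , 810,984,987, 988]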